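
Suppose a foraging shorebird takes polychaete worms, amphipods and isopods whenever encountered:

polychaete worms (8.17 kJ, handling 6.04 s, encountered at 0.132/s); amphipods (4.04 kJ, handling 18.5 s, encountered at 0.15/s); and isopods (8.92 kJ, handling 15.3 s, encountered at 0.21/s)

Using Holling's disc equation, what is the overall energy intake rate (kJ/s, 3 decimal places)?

0.457 kJ/s

R = (0.132×8.17 + 0.15×4.04 + 0.21×8.92) / (1 + 0.132×6.04 + 0.15×18.5 + 0.21×15.3) = 3.558/7.785 = 0.457 kJ/s.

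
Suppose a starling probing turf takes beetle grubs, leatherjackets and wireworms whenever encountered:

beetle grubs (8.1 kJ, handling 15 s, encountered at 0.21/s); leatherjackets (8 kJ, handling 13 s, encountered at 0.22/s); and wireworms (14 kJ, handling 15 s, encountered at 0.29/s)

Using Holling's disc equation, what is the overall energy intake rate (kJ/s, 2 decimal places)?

Energy encountered per unit search time: 0.21×8.1 + 0.22×8 + 0.29×14 = 7.521 kJ/s.
Handling time per unit search time: 0.21×15 + 0.22×13 + 0.29×15 = 10.36.
Rate = 7.521/(1 + 10.36) = 0.6621 kJ/s.

0.66 kJ/s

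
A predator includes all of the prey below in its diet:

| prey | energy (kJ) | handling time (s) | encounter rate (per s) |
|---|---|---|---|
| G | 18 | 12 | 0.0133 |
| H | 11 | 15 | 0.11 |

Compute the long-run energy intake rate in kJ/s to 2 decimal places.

R = Σλ_iE_i / (1 + Σλ_ih_i)
Numerator: 0.0133×18 + 0.11×11 = 1.449
Denominator: 1 + 0.0133×12 + 0.11×15 = 2.81
R = 1.449/2.81 = 0.5159 kJ/s

0.52 kJ/s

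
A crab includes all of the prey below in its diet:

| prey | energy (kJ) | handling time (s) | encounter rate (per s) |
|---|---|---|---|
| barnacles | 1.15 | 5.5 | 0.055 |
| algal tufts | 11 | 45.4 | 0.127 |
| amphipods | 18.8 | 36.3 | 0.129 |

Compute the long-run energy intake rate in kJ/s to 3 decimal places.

R = Σλ_iE_i / (1 + Σλ_ih_i)
Numerator: 0.055×1.15 + 0.127×11 + 0.129×18.8 = 3.885
Denominator: 1 + 0.055×5.5 + 0.127×45.4 + 0.129×36.3 = 11.75
R = 3.885/11.75 = 0.3306 kJ/s

0.331 kJ/s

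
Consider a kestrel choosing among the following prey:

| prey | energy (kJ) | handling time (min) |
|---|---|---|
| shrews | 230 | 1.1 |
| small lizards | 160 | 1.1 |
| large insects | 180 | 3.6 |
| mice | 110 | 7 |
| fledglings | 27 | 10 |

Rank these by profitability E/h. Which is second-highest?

small lizards

In descending order of E/h:
shrews: 230/1.1 = 209 kJ/min
small lizards: 160/1.1 = 145 kJ/min
large insects: 180/3.6 = 50 kJ/min
mice: 110/7 = 15.7 kJ/min
fledglings: 27/10 = 2.7 kJ/min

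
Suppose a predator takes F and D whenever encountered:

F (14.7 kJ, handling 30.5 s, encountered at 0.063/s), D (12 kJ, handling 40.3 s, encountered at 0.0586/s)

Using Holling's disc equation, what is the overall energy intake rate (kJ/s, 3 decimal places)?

R = Σλ_iE_i / (1 + Σλ_ih_i)
Numerator: 0.063×14.7 + 0.0586×12 = 1.629
Denominator: 1 + 0.063×30.5 + 0.0586×40.3 = 5.283
R = 1.629/5.283 = 0.3084 kJ/s

0.308 kJ/s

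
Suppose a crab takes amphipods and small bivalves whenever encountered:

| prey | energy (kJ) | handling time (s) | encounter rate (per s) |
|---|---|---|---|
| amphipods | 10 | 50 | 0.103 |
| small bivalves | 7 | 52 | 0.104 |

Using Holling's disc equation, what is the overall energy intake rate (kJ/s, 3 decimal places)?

0.152 kJ/s

Energy encountered per unit search time: 0.103×10 + 0.104×7 = 1.758 kJ/s.
Handling time per unit search time: 0.103×50 + 0.104×52 = 10.56.
Rate = 1.758/(1 + 10.56) = 0.1521 kJ/s.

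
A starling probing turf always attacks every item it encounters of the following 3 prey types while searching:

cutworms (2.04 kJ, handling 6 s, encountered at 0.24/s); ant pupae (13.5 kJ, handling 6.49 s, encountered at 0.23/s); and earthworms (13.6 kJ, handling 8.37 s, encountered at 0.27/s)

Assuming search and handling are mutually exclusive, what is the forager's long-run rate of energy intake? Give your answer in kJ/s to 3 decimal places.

1.173 kJ/s

Energy encountered per unit search time: 0.24×2.04 + 0.23×13.5 + 0.27×13.6 = 7.267 kJ/s.
Handling time per unit search time: 0.24×6 + 0.23×6.49 + 0.27×8.37 = 5.193.
Rate = 7.267/(1 + 5.193) = 1.173 kJ/s.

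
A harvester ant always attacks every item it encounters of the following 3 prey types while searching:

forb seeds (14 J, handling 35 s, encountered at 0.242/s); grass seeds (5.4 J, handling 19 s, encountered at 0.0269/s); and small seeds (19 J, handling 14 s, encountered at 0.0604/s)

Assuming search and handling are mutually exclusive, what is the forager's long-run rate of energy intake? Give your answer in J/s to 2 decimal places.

Energy encountered per unit search time: 0.242×14 + 0.0269×5.4 + 0.0604×19 = 4.681 J/s.
Handling time per unit search time: 0.242×35 + 0.0269×19 + 0.0604×14 = 9.827.
Rate = 4.681/(1 + 9.827) = 0.4323 J/s.

0.43 J/s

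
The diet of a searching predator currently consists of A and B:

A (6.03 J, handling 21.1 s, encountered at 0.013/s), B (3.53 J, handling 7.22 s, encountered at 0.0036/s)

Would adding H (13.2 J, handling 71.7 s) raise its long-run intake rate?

Yes

Intake rate on the current diet: R = (0.013×6.03 + 0.0036×3.53) / (1 + 0.013×21.1 + 0.0036×7.22) = 0.0911/1.3 = 0.07006 J/s.
H: E/h = 13.2/71.7 = 0.1841 J/s.
0.1841 > 0.07006, so adding H raises the average — include it.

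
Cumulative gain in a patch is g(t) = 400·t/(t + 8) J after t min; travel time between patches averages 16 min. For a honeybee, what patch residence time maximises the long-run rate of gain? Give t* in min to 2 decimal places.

By the marginal value theorem, leave when the instantaneous gain rate g'(t) equals the habitat-wide average g(t)/(T + t).
g'(t) = 400·8/(t + 8)². Setting 400·8/(t+8)² = 400t/[(t+8)(16+t)] gives 8(16+t) = t(t+8), so t² = 8×16 = 128.
t* = √128 = 11.31 min.

11.31 min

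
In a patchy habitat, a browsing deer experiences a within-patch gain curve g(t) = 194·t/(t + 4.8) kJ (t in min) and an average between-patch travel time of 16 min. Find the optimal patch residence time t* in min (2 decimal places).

8.76 min

Maximise g(t)/(T+t): set derivative to zero → g'(t)(T+t) = g(t).
g'(t) = 194·4.8/(t + 4.8)². Setting 194·4.8/(t+4.8)² = 194t/[(t+4.8)(16+t)] gives 4.8(16+t) = t(t+4.8), so t² = 4.8×16 = 76.8.
t* = √76.8 = 8.764 min.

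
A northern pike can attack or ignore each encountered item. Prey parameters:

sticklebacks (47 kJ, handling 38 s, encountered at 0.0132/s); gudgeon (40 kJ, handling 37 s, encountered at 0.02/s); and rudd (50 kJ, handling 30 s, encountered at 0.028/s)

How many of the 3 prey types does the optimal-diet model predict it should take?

Profitabilities (E/h, kJ/s): rudd 1.67, sticklebacks 1.24, gudgeon 1.08. Add prey in this order while the next type's profitability exceeds the intake rate on those already taken.
Rate on top 1: 0.7609. sticklebacks: 1.24 > 0.7609 → include.
Rate on top 2: 0.8628. gudgeon: 1.08 > 0.8628 → include.
Optimal diet: rudd, sticklebacks, gudgeon — 3 of 3 types.

3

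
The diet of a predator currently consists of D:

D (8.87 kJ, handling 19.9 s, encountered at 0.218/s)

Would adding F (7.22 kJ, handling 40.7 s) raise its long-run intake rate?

Intake rate on the current diet: R = (0.218×8.87) / (1 + 0.218×19.9) = 1.934/5.338 = 0.3622 kJ/s.
Profitability of F: 7.22/40.7 = 0.1774 kJ/s.
0.1774 < 0.3622, so adding F would lower the average — exclude it.

No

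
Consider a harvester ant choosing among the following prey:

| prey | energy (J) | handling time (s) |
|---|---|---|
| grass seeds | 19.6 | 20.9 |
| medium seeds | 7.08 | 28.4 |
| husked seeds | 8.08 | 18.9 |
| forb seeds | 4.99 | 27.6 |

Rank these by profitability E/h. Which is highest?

grass seeds

In descending order of E/h:
grass seeds: 19.6/20.9 = 0.938 J/s
husked seeds: 8.08/18.9 = 0.428 J/s
medium seeds: 7.08/28.4 = 0.249 J/s
forb seeds: 4.99/27.6 = 0.181 J/s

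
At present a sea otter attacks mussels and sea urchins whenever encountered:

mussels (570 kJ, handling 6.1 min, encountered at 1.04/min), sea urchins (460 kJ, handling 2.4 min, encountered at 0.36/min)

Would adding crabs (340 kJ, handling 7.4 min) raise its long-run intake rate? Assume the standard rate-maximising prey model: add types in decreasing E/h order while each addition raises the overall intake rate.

No

On mussels and sea urchins alone, R = ΣλE/(1+Σλh) = 758.4/8.208 = 92.4 kJ/min.
crabs: E/h = 340/7.4 = 45.95 kJ/min.
Since 45.95 < R, time spent handling crabs is better spent searching.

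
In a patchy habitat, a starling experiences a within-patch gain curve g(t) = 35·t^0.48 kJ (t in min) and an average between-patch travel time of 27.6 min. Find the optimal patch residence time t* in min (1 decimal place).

Optimal t* satisfies g'(t*) = g(t*)/(T + t*).
g'(t) = 0.48·35·t^-0.52. Setting 0.48·35·t^-0.52 = 35·t^0.48/(27.6+t) gives 0.48(27.6+t) = t, so 0.52·t = 0.48×27.6.
t* = 0.48×27.6/0.52 = 25.48 min.

25.5 min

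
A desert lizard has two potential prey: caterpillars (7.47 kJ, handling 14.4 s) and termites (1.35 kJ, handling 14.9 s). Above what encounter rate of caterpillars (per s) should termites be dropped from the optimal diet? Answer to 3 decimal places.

0.015 per s

The zero-one rule: include termites iff E₂/h₂ > λE₁/(1+λh₁). Equality gives the switch point.
λE₁h₂ = E₂ + λE₂h₁ ⇒ λ = E₂/(E₁h₂ − E₂h₁) = 1.35/(111.3 − 19.44) = 0.0147 per s.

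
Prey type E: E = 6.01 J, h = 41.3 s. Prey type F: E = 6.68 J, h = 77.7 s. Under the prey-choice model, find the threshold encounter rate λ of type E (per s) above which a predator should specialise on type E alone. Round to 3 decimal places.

0.035 per s

Drop type F once their profitability E₂/h₂ falls below the rate achievable on type E alone: E₂/h₂ = λE₁/(1 + λh₁).
Solve for λ: λE₁h₂ = E₂(1 + λh₁) → λ(E₁h₂ − E₂h₁) = E₂ → λ = E₂/(E₁h₂ − E₂h₁).
λ = 6.68/(6.01×77.7 − 6.68×41.3) = 6.68/191.1 = 0.03496 per s.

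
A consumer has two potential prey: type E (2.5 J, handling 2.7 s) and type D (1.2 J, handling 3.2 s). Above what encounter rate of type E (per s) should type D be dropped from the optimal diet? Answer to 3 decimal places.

The zero-one rule: include type D iff E₂/h₂ > λE₁/(1+λh₁). Equality gives the switch point.
λE₁h₂ = E₂ + λE₂h₁ ⇒ λ = E₂/(E₁h₂ − E₂h₁) = 1.2/(8 − 3.24) = 0.2521 per s.

0.252 per s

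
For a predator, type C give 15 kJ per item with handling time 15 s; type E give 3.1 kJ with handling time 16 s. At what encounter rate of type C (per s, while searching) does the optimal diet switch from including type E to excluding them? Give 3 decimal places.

0.016 per s

The zero-one rule: include type E iff E₂/h₂ > λE₁/(1+λh₁). Equality gives the switch point.
λE₁h₂ = E₂ + λE₂h₁ ⇒ λ = E₂/(E₁h₂ − E₂h₁) = 3.1/(240 − 46.5) = 0.01602 per s.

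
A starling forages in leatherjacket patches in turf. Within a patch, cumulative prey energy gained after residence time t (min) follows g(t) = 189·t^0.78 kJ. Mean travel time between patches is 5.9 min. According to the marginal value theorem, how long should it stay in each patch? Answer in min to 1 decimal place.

20.9 min

Optimal t* satisfies g'(t*) = g(t*)/(T + t*).
g'(t) = 0.78·189·t^-0.22. Setting 0.78·189·t^-0.22 = 189·t^0.78/(5.9+t) gives 0.78(5.9+t) = t, so 0.22·t = 0.78×5.9.
t* = 0.78×5.9/0.22 = 20.92 min.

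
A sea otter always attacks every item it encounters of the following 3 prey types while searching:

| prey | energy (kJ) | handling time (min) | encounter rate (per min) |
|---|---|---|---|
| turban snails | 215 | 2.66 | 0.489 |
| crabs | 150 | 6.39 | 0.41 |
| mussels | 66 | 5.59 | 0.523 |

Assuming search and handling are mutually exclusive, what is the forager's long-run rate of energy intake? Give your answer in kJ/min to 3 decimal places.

Energy encountered per unit search time: 0.489×215 + 0.41×150 + 0.523×66 = 201.2 kJ/min.
Handling time per unit search time: 0.489×2.66 + 0.41×6.39 + 0.523×5.59 = 6.844.
Rate = 201.2/(1 + 6.844) = 25.64 kJ/min.

25.644 kJ/min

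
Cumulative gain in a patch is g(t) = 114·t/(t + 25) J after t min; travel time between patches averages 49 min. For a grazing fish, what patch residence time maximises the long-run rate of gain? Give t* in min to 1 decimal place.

Maximise g(t)/(T+t): set derivative to zero → g'(t)(T+t) = g(t).
g'(t) = 114·25/(t + 25)². Setting 114·25/(t+25)² = 114t/[(t+25)(49+t)] gives 25(49+t) = t(t+25), so t² = 25×49 = 1225.
t* = √1225 = 35 min.

35.0 min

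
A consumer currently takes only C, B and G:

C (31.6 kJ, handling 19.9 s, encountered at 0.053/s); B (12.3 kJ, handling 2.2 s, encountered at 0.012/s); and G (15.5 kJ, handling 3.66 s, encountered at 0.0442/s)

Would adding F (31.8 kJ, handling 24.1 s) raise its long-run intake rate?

Yes

On C, B and G alone, R = ΣλE/(1+Σλh) = 2.508/2.243 = 1.118 kJ/s.
F: E/h = 31.8/24.1 = 1.32 kJ/s.
Since 1.32 > R, including F increases the long-run rate.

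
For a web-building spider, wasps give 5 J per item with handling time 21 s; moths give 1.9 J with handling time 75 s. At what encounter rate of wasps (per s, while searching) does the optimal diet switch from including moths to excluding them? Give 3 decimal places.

Drop moths once their profitability E₂/h₂ falls below the rate achievable on wasps alone: E₂/h₂ = λE₁/(1 + λh₁).
Solve for λ: λE₁h₂ = E₂(1 + λh₁) → λ(E₁h₂ − E₂h₁) = E₂ → λ = E₂/(E₁h₂ − E₂h₁).
λ = 1.9/(5×75 − 1.9×21) = 1.9/335.1 = 0.00567 per s.

0.006 per s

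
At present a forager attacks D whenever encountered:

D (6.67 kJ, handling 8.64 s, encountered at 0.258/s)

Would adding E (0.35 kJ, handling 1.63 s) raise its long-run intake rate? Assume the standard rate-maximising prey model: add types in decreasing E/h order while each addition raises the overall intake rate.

Current rate: (0.258×6.67)/(1 + 0.258×8.64) = 0.5329 kJ/s.
E: E/h = 0.35/1.63 = 0.2147 kJ/s.
0.2147 < 0.5329, so adding E would lower the average — exclude it.

No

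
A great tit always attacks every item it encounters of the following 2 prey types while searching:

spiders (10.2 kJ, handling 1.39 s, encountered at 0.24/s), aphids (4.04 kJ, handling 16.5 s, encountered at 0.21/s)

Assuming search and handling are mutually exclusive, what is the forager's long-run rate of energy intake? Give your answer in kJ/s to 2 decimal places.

R = Σλ_iE_i / (1 + Σλ_ih_i)
Numerator: 0.24×10.2 + 0.21×4.04 = 3.296
Denominator: 1 + 0.24×1.39 + 0.21×16.5 = 4.799
R = 3.296/4.799 = 0.687 kJ/s

0.69 kJ/s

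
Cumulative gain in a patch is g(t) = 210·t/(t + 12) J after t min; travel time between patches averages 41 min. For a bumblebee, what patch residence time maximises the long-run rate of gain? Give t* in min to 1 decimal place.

22.2 min

Maximise g(t)/(T+t): set derivative to zero → g'(t)(T+t) = g(t).
g'(t) = 210·12/(t + 12)². Setting 210·12/(t+12)² = 210t/[(t+12)(41+t)] gives 12(41+t) = t(t+12), so t² = 12×41 = 492.
t* = √492 = 22.18 min.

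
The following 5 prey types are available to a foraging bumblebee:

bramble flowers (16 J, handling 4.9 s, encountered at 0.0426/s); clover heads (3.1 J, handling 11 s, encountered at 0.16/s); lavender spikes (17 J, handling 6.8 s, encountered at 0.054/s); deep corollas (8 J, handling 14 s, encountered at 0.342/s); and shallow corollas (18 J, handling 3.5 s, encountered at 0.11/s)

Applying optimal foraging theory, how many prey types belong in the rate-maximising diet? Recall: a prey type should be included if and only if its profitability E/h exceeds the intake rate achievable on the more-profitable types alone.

Profitabilities (E/h, J/s): shallow corollas 5.14, bramble flowers 3.27, lavender spikes 2.5, deep corollas 0.571, clover heads 0.282. Add prey in this order while the next type's profitability exceeds the intake rate on those already taken.
Rate on top 1: 1.43. bramble flowers: 3.27 > 1.43 → include.
Rate on top 2: 1.67. lavender spikes: 2.5 > 1.67 → include.
Rate on top 3: 1.825. deep corollas: 0.571 < 1.825 → exclude; stop.
Optimal diet: shallow corollas, bramble flowers, lavender spikes — 3 of 5 types.

3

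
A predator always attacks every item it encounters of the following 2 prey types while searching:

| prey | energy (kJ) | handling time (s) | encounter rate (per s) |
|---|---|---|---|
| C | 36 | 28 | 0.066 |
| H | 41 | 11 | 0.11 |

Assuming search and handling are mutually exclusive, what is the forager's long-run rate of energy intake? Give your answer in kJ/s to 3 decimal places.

1.697 kJ/s

R = Σλ_iE_i / (1 + Σλ_ih_i)
Numerator: 0.066×36 + 0.11×41 = 6.886
Denominator: 1 + 0.066×28 + 0.11×11 = 4.058
R = 6.886/4.058 = 1.697 kJ/s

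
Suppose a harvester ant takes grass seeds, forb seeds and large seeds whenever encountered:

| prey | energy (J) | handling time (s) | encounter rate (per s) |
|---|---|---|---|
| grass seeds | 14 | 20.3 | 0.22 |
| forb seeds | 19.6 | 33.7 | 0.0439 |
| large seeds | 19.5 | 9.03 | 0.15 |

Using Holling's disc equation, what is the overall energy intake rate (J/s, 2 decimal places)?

0.83 J/s

R = (0.22×14 + 0.0439×19.6 + 0.15×19.5) / (1 + 0.22×20.3 + 0.0439×33.7 + 0.15×9.03) = 6.865/8.3 = 0.8272 J/s.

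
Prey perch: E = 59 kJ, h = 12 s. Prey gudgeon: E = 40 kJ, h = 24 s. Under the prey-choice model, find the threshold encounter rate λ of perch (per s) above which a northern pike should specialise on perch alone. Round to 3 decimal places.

0.043 per s

At the threshold, the rate on perch alone equals the profitability of gudgeon: λ·59/(1 + λ·12) = 40/24 = 1.667.
Rearranging, λ(59 − 1.667×12) = 1.667, so λ = 1.667/39 = 0.04274 per s.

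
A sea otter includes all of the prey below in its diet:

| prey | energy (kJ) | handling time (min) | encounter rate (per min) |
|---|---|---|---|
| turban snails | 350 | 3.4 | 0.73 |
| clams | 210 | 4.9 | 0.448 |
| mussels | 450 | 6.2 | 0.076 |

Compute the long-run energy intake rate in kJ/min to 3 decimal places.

62.419 kJ/min

Energy encountered per unit search time: 0.73×350 + 0.448×210 + 0.076×450 = 383.8 kJ/min.
Handling time per unit search time: 0.73×3.4 + 0.448×4.9 + 0.076×6.2 = 5.148.
Rate = 383.8/(1 + 5.148) = 62.42 kJ/min.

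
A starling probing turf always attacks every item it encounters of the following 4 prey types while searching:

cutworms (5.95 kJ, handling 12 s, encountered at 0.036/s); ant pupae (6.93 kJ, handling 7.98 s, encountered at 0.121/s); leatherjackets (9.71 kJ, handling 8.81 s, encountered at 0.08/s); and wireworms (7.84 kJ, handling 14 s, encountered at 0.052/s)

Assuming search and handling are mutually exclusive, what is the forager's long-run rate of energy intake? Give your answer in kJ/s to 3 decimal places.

R = (0.036×5.95 + 0.121×6.93 + 0.08×9.71 + 0.052×7.84) / (1 + 0.036×12 + 0.121×7.98 + 0.08×8.81 + 0.052×14) = 2.237/3.83 = 0.5841 kJ/s.

0.584 kJ/s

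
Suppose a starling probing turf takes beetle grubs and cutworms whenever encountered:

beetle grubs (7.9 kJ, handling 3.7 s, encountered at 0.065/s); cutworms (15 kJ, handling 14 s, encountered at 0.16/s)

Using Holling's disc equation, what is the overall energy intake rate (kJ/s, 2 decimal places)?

0.84 kJ/s

R = (0.065×7.9 + 0.16×15) / (1 + 0.065×3.7 + 0.16×14) = 2.913/3.481 = 0.8371 kJ/s.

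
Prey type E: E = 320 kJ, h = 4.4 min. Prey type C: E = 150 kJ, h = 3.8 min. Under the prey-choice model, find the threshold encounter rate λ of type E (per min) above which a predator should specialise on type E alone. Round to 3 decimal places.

0.270 per min

The zero-one rule: include type C iff E₂/h₂ > λE₁/(1+λh₁). Equality gives the switch point.
λE₁h₂ = E₂ + λE₂h₁ ⇒ λ = E₂/(E₁h₂ − E₂h₁) = 150/(1216 − 660) = 0.2698 per min.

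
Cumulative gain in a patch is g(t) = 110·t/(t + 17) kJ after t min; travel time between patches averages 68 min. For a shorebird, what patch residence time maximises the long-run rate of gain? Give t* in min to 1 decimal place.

By the marginal value theorem, leave when the instantaneous gain rate g'(t) equals the habitat-wide average g(t)/(T + t).
g'(t) = 110·17/(t + 17)². Setting 110·17/(t+17)² = 110t/[(t+17)(68+t)] gives 17(68+t) = t(t+17), so t² = 17×68 = 1156.
t* = √1156 = 34 min.

34.0 min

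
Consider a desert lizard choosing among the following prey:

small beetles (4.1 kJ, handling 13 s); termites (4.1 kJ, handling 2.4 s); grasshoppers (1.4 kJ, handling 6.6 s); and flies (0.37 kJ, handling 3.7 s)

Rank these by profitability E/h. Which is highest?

Profitability E/h (kJ/s): small beetles = 4.1/13 = 0.315, termites = 4.1/2.4 = 1.71, grasshoppers = 1.4/6.6 = 0.212, flies = 0.37/3.7 = 0.1.
Ranked: termites > small beetles > grasshoppers > flies.

termites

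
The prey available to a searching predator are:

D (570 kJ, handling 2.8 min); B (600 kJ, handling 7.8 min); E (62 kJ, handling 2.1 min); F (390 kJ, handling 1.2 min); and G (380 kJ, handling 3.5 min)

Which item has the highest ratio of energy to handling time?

Profitability E/h (kJ/min): D = 570/2.8 = 204, B = 600/7.8 = 76.9, E = 62/2.1 = 29.5, F = 390/1.2 = 325, G = 380/3.5 = 109.
Ranked: F > D > G > B > E.

F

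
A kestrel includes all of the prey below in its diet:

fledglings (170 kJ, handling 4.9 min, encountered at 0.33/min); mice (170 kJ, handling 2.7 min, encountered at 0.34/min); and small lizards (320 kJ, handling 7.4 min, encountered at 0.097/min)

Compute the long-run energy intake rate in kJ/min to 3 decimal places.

34.081 kJ/min

Energy encountered per unit search time: 0.33×170 + 0.34×170 + 0.097×320 = 144.9 kJ/min.
Handling time per unit search time: 0.33×4.9 + 0.34×2.7 + 0.097×7.4 = 3.253.
Rate = 144.9/(1 + 3.253) = 34.08 kJ/min.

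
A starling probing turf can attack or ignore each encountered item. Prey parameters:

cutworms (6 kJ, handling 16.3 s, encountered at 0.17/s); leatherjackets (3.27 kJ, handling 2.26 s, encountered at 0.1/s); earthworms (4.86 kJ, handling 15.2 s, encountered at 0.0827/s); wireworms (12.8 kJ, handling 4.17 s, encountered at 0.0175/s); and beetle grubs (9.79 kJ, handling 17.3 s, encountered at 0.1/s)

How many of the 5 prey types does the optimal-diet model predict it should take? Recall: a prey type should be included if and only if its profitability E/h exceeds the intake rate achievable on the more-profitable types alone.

Rank by E/h (kJ/s): wireworms 3.07, leatherjackets 1.45, beetle grubs 0.566, cutworms 0.368, earthworms 0.32. Include each in turn until the next type's E/h falls below the running intake rate.
Rate on top 1: 0.2088. leatherjackets: 1.45 > 0.2088 → include.
Rate on top 2: 0.4242. beetle grubs: 0.566 > 0.4242 → include.
Rate on top 3: 0.5051. cutworms: 0.368 < 0.5051 → exclude; stop.
Optimal diet: wireworms, leatherjackets, beetle grubs — 3 of 5 types.

3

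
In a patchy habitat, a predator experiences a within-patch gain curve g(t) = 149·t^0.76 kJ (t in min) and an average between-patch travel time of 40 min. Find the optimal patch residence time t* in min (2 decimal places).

126.67 min

Optimal t* satisfies g'(t*) = g(t*)/(T + t*).
g'(t) = 0.76·149·t^-0.24. Setting 0.76·149·t^-0.24 = 149·t^0.76/(40+t) gives 0.76(40+t) = t, so 0.24·t = 0.76×40.
t* = 0.76×40/0.24 = 126.7 min.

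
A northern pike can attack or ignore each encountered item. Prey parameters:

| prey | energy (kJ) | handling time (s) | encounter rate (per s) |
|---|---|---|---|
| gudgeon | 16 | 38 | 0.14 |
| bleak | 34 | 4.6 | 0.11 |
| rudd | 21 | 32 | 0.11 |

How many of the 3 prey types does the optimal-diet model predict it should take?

Profitabilities (E/h, kJ/s): bleak 7.39, rudd 0.656, gudgeon 0.421. Add prey in this order while the next type's profitability exceeds the intake rate on those already taken.
Rate on top 1: 2.483. rudd: 0.656 < 2.483 → exclude; stop.
Optimal diet: bleak — 1 of 3 types.

1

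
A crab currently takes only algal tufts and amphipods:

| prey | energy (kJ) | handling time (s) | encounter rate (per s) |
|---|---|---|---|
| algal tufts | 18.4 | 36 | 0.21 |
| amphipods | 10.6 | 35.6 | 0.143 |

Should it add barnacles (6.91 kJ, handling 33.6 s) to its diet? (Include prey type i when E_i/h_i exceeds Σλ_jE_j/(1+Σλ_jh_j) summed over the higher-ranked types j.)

No

On algal tufts and amphipods alone, R = ΣλE/(1+Σλh) = 5.38/13.65 = 0.3941 kJ/s.
barnacles: E/h = 6.91/33.6 = 0.2057 kJ/s.
Since 0.2057 < R, time spent handling barnacles is better spent searching.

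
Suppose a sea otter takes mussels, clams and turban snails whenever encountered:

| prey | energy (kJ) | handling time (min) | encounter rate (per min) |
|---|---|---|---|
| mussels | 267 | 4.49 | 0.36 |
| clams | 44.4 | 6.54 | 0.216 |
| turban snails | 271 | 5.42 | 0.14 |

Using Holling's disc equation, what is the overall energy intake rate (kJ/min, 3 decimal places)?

30.003 kJ/min

Energy encountered per unit search time: 0.36×267 + 0.216×44.4 + 0.14×271 = 143.7 kJ/min.
Handling time per unit search time: 0.36×4.49 + 0.216×6.54 + 0.14×5.42 = 3.788.
Rate = 143.7/(1 + 3.788) = 30 kJ/min.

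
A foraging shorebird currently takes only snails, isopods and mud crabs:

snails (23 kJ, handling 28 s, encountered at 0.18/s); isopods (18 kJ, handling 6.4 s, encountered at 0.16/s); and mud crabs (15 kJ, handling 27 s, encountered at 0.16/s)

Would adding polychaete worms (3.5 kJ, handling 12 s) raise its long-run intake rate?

Current rate: (0.18×23 + 0.16×18 + 0.16×15)/(1 + 0.18×28 + 0.16×6.4 + 0.16×27) = 0.8275 kJ/s.
Profitability of polychaete worms: 3.5/12 = 0.2917 kJ/s.
Since 0.2917 < R, time spent handling polychaete worms is better spent searching.

No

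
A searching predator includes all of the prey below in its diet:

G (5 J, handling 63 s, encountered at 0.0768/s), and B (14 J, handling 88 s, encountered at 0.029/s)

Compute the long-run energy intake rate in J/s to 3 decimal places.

R = Σλ_iE_i / (1 + Σλ_ih_i)
Numerator: 0.0768×5 + 0.029×14 = 0.79
Denominator: 1 + 0.0768×63 + 0.029×88 = 8.39
R = 0.79/8.39 = 0.09416 J/s

0.094 J/s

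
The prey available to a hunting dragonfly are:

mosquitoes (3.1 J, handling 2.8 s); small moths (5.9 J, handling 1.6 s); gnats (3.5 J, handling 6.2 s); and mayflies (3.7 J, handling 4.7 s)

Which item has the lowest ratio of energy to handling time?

In descending order of E/h:
small moths: 5.9/1.6 = 3.69 J/s
mosquitoes: 3.1/2.8 = 1.11 J/s
mayflies: 3.7/4.7 = 0.787 J/s
gnats: 3.5/6.2 = 0.565 J/s

gnats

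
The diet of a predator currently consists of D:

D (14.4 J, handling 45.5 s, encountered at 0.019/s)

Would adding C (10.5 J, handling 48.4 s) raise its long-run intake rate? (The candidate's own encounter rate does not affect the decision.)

Intake rate on the current diet: R = (0.019×14.4) / (1 + 0.019×45.5) = 0.2736/1.865 = 0.1467 J/s.
C: E/h = 10.5/48.4 = 0.2169 J/s.
0.2169 > 0.1467, so adding C raises the average — include it.

Yes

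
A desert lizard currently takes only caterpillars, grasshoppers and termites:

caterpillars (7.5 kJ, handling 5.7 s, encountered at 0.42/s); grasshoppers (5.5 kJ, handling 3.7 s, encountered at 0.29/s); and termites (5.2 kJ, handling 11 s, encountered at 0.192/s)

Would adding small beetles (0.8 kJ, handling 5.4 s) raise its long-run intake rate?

Current rate: (0.42×7.5 + 0.29×5.5 + 0.192×5.2)/(1 + 0.42×5.7 + 0.29×3.7 + 0.192×11) = 0.873 kJ/s.
Profitability of small beetles: 0.8/5.4 = 0.1481 kJ/s.
Since 0.1481 < R, time spent handling small beetles is better spent searching.

No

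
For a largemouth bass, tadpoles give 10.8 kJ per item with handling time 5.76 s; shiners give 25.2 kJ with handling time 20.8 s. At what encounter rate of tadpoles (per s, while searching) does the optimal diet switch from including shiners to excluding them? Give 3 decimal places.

0.317 per s

The zero-one rule: include shiners iff E₂/h₂ > λE₁/(1+λh₁). Equality gives the switch point.
λE₁h₂ = E₂ + λE₂h₁ ⇒ λ = E₂/(E₁h₂ − E₂h₁) = 25.2/(224.6 − 145.2) = 0.317 per s.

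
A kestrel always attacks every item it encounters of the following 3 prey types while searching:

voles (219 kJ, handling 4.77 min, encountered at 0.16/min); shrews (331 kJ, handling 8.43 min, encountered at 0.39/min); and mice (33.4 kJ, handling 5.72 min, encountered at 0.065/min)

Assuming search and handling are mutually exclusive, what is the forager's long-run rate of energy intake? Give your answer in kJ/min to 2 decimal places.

Energy encountered per unit search time: 0.16×219 + 0.39×331 + 0.065×33.4 = 166.3 kJ/min.
Handling time per unit search time: 0.16×4.77 + 0.39×8.43 + 0.065×5.72 = 4.423.
Rate = 166.3/(1 + 4.423) = 30.67 kJ/min.

30.67 kJ/min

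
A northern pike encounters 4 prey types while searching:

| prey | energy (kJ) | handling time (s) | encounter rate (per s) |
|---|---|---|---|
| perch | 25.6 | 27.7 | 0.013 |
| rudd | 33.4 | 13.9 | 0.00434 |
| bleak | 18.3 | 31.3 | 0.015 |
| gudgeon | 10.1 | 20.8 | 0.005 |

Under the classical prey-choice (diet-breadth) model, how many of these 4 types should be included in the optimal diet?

Profitabilities (E/h, kJ/s): rudd 2.4, perch 0.924, bleak 0.585, gudgeon 0.486. Add prey in this order while the next type's profitability exceeds the intake rate on those already taken.
Rate on top 1: 0.1367. perch: 0.924 > 0.1367 → include.
Rate on top 2: 0.3363. bleak: 0.585 > 0.3363 → include.
Rate on top 3: 0.398. gudgeon: 0.486 > 0.398 → include.
Optimal diet: rudd, perch, bleak, gudgeon — 4 of 4 types.

4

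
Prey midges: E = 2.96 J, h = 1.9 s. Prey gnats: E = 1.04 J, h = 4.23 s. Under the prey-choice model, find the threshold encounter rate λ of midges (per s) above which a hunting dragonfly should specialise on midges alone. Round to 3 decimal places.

Drop gnats once their profitability E₂/h₂ falls below the rate achievable on midges alone: E₂/h₂ = λE₁/(1 + λh₁).
Solve for λ: λE₁h₂ = E₂(1 + λh₁) → λ(E₁h₂ − E₂h₁) = E₂ → λ = E₂/(E₁h₂ − E₂h₁).
λ = 1.04/(2.96×4.23 − 1.04×1.9) = 1.04/10.54 = 0.09863 per s.

0.099 per s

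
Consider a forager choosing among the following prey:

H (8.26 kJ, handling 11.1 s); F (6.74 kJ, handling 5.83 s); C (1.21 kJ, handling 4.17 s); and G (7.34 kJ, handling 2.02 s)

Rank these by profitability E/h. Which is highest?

In descending order of E/h:
G: 7.34/2.02 = 3.63 kJ/s
F: 6.74/5.83 = 1.16 kJ/s
H: 8.26/11.1 = 0.744 kJ/s
C: 1.21/4.17 = 0.29 kJ/s

G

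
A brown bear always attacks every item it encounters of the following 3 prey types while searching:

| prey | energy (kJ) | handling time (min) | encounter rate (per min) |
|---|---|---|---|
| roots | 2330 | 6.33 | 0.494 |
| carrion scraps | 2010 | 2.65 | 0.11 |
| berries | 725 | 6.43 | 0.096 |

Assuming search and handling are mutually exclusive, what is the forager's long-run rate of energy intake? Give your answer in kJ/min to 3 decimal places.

Energy encountered per unit search time: 0.494×2330 + 0.11×2010 + 0.096×725 = 1442 kJ/min.
Handling time per unit search time: 0.494×6.33 + 0.11×2.65 + 0.096×6.43 = 4.036.
Rate = 1442/(1 + 4.036) = 286.3 kJ/min.

286.294 kJ/min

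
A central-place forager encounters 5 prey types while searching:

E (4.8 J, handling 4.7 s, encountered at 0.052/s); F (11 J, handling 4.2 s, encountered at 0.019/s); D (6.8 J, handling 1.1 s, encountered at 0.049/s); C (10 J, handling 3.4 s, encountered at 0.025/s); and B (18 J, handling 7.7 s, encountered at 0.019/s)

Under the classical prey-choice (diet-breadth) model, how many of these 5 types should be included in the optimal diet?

5

Rank by E/h (J/s): D 6.18, C 2.94, F 2.62, B 2.34, E 1.02. Include each in turn until the next type's E/h falls below the running intake rate.
Rate on top 1: 0.3162. C: 2.94 > 0.3162 → include.
Rate on top 2: 0.5121. F: 2.62 > 0.5121 → include.
Rate on top 3: 0.65. B: 2.34 > 0.65 → include.
Rate on top 4: 0.8309. E: 1.02 > 0.8309 → include.
Optimal diet: D, C, F, B, E — 5 of 5 types.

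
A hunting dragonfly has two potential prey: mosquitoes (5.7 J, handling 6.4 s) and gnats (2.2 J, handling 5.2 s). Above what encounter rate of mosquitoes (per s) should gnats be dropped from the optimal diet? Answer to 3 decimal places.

Drop gnats once their profitability E₂/h₂ falls below the rate achievable on mosquitoes alone: E₂/h₂ = λE₁/(1 + λh₁).
Solve for λ: λE₁h₂ = E₂(1 + λh₁) → λ(E₁h₂ − E₂h₁) = E₂ → λ = E₂/(E₁h₂ − E₂h₁).
λ = 2.2/(5.7×5.2 − 2.2×6.4) = 2.2/15.56 = 0.1414 per s.

0.141 per s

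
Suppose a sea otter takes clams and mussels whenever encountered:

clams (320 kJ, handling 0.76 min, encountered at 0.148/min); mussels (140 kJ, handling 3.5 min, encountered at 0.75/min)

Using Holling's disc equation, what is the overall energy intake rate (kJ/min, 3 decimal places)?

40.765 kJ/min

R = Σλ_iE_i / (1 + Σλ_ih_i)
Numerator: 0.148×320 + 0.75×140 = 152.4
Denominator: 1 + 0.148×0.76 + 0.75×3.5 = 3.737
R = 152.4/3.737 = 40.77 kJ/min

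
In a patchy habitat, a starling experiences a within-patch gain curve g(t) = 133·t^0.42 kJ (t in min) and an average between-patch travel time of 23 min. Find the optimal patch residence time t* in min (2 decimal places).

Maximise g(t)/(T+t): set derivative to zero → g'(t)(T+t) = g(t).
g'(t) = 0.42·133·t^-0.58. Setting 0.42·133·t^-0.58 = 133·t^0.42/(23+t) gives 0.42(23+t) = t, so 0.58·t = 0.42×23.
t* = 0.42×23/0.58 = 16.66 min.

16.66 min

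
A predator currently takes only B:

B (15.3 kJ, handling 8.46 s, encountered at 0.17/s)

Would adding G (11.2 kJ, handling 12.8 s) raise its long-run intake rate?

No

Current rate: (0.17×15.3)/(1 + 0.17×8.46) = 1.067 kJ/s.
Profitability of G: 11.2/12.8 = 0.875 kJ/s.
Since 0.875 < R, time spent handling G is better spent searching.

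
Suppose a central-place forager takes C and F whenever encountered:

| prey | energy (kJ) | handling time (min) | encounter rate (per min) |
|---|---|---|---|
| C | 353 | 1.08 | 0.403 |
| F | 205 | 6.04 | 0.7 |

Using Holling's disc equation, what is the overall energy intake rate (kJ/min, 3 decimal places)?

Energy encountered per unit search time: 0.403×353 + 0.7×205 = 285.8 kJ/min.
Handling time per unit search time: 0.403×1.08 + 0.7×6.04 = 4.663.
Rate = 285.8/(1 + 4.663) = 50.46 kJ/min.

50.459 kJ/min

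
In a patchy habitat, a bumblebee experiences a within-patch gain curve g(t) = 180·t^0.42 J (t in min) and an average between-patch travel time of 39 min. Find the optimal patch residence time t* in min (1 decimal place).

Optimal t* satisfies g'(t*) = g(t*)/(T + t*).
g'(t) = 0.42·180·t^-0.58. Setting 0.42·180·t^-0.58 = 180·t^0.42/(39+t) gives 0.42(39+t) = t, so 0.58·t = 0.42×39.
t* = 0.42×39/0.58 = 28.24 min.

28.2 min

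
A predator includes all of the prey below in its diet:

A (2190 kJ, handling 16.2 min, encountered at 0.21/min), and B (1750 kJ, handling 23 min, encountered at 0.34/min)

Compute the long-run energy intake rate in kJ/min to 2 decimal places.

86.31 kJ/min

Energy encountered per unit search time: 0.21×2190 + 0.34×1750 = 1055 kJ/min.
Handling time per unit search time: 0.21×16.2 + 0.34×23 = 11.22.
Rate = 1055/(1 + 11.22) = 86.31 kJ/min.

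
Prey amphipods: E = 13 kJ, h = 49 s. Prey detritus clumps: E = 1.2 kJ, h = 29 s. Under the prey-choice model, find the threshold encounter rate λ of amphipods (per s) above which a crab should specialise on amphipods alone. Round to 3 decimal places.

0.004 per s

At the threshold, the rate on amphipods alone equals the profitability of detritus clumps: λ·13/(1 + λ·49) = 1.2/29 = 0.04138.
Rearranging, λ(13 − 0.04138×49) = 0.04138, so λ = 0.04138/10.97 = 0.003771 per s.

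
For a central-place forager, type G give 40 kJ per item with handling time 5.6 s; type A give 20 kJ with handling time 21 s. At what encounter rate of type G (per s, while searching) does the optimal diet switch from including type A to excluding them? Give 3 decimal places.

0.027 per s

At the threshold, the rate on type G alone equals the profitability of type A: λ·40/(1 + λ·5.6) = 20/21 = 0.9524.
Rearranging, λ(40 − 0.9524×5.6) = 0.9524, so λ = 0.9524/34.67 = 0.02747 per s.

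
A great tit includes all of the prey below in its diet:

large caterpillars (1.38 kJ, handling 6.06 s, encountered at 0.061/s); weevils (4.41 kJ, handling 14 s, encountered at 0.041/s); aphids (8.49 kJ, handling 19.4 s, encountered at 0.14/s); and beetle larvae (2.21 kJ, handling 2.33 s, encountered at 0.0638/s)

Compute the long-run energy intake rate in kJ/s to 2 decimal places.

Energy encountered per unit search time: 0.061×1.38 + 0.041×4.41 + 0.14×8.49 + 0.0638×2.21 = 1.595 kJ/s.
Handling time per unit search time: 0.061×6.06 + 0.041×14 + 0.14×19.4 + 0.0638×2.33 = 3.808.
Rate = 1.595/(1 + 3.808) = 0.3316 kJ/s.

0.33 kJ/s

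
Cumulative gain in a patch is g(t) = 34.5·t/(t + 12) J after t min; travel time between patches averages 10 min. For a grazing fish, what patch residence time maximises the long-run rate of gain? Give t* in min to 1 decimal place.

11.0 min

Optimal t* satisfies g'(t*) = g(t*)/(T + t*).
g'(t) = 34.5·12/(t + 12)². Setting 34.5·12/(t+12)² = 34.5t/[(t+12)(10+t)] gives 12(10+t) = t(t+12), so t² = 12×10 = 120.
t* = √120 = 10.95 min.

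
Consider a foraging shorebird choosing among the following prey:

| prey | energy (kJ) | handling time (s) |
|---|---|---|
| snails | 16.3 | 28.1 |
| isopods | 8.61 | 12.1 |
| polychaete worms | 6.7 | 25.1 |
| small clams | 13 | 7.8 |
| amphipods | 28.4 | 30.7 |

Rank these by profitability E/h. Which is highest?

small clams

In descending order of E/h:
small clams: 13/7.8 = 1.67 kJ/s
amphipods: 28.4/30.7 = 0.925 kJ/s
isopods: 8.61/12.1 = 0.712 kJ/s
snails: 16.3/28.1 = 0.58 kJ/s
polychaete worms: 6.7/25.1 = 0.267 kJ/s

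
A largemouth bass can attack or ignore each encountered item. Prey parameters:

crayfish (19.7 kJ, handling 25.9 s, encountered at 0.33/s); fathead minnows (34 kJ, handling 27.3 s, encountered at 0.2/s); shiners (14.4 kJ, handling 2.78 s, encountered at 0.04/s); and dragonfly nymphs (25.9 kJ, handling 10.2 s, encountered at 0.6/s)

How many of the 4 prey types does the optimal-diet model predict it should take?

2

Profitabilities (E/h, kJ/s): shiners 5.18, dragonfly nymphs 2.54, fathead minnows 1.25, crayfish 0.761. Add prey in this order while the next type's profitability exceeds the intake rate on those already taken.
Rate on top 1: 0.5184. dragonfly nymphs: 2.54 > 0.5184 → include.
Rate on top 2: 2.229. fathead minnows: 1.25 < 2.229 → exclude; stop.
Optimal diet: shiners, dragonfly nymphs — 2 of 4 types.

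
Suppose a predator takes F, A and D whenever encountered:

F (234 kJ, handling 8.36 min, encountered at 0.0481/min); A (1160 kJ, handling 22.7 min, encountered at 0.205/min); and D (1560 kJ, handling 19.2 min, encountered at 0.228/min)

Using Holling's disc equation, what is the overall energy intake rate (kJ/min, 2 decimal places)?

57.96 kJ/min

R = (0.0481×234 + 0.205×1160 + 0.228×1560) / (1 + 0.0481×8.36 + 0.205×22.7 + 0.228×19.2) = 604.7/10.43 = 57.96 kJ/min.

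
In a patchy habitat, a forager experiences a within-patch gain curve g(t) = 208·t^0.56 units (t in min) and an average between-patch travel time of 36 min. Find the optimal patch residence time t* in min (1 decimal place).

45.8 min

By the marginal value theorem, leave when the instantaneous gain rate g'(t) equals the habitat-wide average g(t)/(T + t).
g'(t) = 0.56·208·t^-0.44. Setting 0.56·208·t^-0.44 = 208·t^0.56/(36+t) gives 0.56(36+t) = t, so 0.44·t = 0.56×36.
t* = 0.56×36/0.44 = 45.82 min.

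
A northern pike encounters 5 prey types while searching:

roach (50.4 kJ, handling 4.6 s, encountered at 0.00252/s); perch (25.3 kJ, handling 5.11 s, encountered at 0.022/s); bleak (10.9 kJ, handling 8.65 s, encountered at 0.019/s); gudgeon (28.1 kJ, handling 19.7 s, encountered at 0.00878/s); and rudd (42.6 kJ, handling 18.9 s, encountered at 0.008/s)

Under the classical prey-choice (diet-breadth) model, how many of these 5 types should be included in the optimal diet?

Rank by E/h (kJ/s): roach 11, perch 4.95, rudd 2.25, gudgeon 1.43, bleak 1.26. Include each in turn until the next type's E/h falls below the running intake rate.
Rate on top 1: 0.1256. perch: 4.95 > 0.1256 → include.
Rate on top 2: 0.6082. rudd: 2.25 > 0.6082 → include.
Rate on top 3: 0.8033. gudgeon: 1.43 > 0.8033 → include.
Rate on top 4: 0.8777. bleak: 1.26 > 0.8777 → include.
Optimal diet: roach, perch, rudd, gudgeon, bleak — 5 of 5 types.

5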